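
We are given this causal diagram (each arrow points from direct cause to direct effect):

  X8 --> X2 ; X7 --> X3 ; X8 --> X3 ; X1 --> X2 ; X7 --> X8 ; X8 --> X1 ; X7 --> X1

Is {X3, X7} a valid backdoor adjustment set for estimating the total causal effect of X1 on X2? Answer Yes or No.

Backdoor paths from X1 to X2 (paths whose first edge points into X1):
  P1: X1 <- X7 -> X8 -> X2
  P2: X1 <- X7 -> X3 <- X8 -> X2
  P3: X1 <- X8 -> X2
Condition 1 (no descendant of X1 in the set): holds — descendants of X1 are {X2}; none are in {X3, X7}.
Condition 2 (every backdoor path blocked by {X3, X7}):
  P1: blocked at fork node X7 ∈ conditioning set.
  P2: blocked at fork node X7 ∈ conditioning set.
  P3: open — no interior node is in the conditioning set.
{X3, X7} does not satisfy the backdoor criterion.

No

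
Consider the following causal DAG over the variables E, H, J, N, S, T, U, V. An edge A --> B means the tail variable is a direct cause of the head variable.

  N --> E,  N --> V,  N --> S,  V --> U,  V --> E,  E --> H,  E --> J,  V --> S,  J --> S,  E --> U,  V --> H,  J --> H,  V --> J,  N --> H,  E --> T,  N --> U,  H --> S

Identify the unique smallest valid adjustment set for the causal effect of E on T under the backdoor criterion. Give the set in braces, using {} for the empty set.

{}

Variables eligible for adjustment (non-descendants of E, excluding E and T): {N, V}.
Backdoor paths from E to T:
  (none)
With no backdoor paths the empty set already satisfies the criterion, and it is trivially minimal.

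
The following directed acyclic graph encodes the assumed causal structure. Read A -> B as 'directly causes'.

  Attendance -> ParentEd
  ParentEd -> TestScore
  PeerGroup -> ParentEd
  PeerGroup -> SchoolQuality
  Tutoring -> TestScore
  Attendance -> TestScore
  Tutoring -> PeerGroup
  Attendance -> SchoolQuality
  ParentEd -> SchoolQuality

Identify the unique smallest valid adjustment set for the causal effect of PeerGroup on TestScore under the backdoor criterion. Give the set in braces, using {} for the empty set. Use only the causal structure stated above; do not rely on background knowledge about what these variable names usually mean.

{Tutoring}

Variables eligible for adjustment (non-descendants of PeerGroup, excluding PeerGroup and TestScore): {Attendance, Tutoring}.
Backdoor paths from PeerGroup to TestScore:
  P1: PeerGroup <- Tutoring -> TestScore
The empty set is not sufficient: P1 (PeerGroup <- Tutoring -> TestScore) has no collider blocking it and no conditioned non-collider, so it is open.
Try {Tutoring}:
  P1: blocked at fork node Tutoring ∈ conditioning set.
{Tutoring} contains no descendant of PeerGroup and blocks every backdoor path.
No other singleton works — e.g. {Attendance} leaves P1 open — so {Tutoring} is the unique smallest valid adjustment set.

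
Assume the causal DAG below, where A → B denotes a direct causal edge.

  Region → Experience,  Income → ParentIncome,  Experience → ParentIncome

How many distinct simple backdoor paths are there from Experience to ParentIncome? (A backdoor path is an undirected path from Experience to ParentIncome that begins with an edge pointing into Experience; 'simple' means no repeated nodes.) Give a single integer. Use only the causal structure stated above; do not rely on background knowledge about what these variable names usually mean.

A backdoor path from Experience to ParentIncome is any simple undirected path whose first edge points into Experience (i.e. leaves Experience via a parent).
Parents of Experience: {Region}.
No simple path from any parent of Experience reaches ParentIncome without revisiting Experience, so there are no backdoor paths.

0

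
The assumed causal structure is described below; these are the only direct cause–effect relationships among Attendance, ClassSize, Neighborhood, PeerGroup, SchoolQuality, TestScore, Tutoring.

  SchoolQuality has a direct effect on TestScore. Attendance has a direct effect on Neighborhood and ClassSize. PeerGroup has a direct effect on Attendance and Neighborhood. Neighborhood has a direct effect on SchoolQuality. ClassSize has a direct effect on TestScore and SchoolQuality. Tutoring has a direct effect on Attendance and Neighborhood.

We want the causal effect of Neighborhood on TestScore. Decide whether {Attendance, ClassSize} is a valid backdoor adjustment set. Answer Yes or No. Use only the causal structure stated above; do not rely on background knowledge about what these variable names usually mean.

Backdoor paths from Neighborhood to TestScore (paths whose first edge points into Neighborhood):
  P1: Neighborhood <- PeerGroup -> Attendance -> ClassSize -> SchoolQuality -> TestScore
  P2: Neighborhood <- PeerGroup -> Attendance -> ClassSize -> TestScore
  P3: Neighborhood <- Tutoring -> Attendance -> ClassSize -> SchoolQuality -> TestScore
  P4: Neighborhood <- Tutoring -> Attendance -> ClassSize -> TestScore
  P5: Neighborhood <- Attendance -> ClassSize -> SchoolQuality -> TestScore
  P6: Neighborhood <- Attendance -> ClassSize -> TestScore
Condition 1 (no descendant of Neighborhood in the set): holds — descendants of Neighborhood are {SchoolQuality, TestScore}; none are in {Attendance, ClassSize}.
Condition 2 (every backdoor path blocked by {Attendance, ClassSize}):
  P1: blocked at chain node Attendance ∈ conditioning set.
  P2: blocked at chain node Attendance ∈ conditioning set.
  P3: blocked at chain node Attendance ∈ conditioning set.
  P4: blocked at chain node Attendance ∈ conditioning set.
  P5: blocked at fork node Attendance ∈ conditioning set.
  P6: blocked at fork node Attendance ∈ conditioning set.
{Attendance, ClassSize} satisfies the backdoor criterion.

Yes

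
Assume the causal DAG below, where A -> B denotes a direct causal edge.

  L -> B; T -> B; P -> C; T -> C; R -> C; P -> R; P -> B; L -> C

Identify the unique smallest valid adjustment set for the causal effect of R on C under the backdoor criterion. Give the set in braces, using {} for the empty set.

{P}

Variables eligible for adjustment (non-descendants of R, excluding R and C): {B, L, P, T}.
Backdoor paths from R to C:
  P1: R <- P -> C
  P2: R <- P -> B <- L -> C
  P3: R <- P -> B <- T -> C
The empty set is not sufficient: P1 (R <- P -> C) has no collider blocking it and no conditioned non-collider, so it is open.
Try {P}:
  P1: blocked at fork node P ∈ conditioning set.
  P2: blocked at fork node P ∈ conditioning set.
  P3: blocked at fork node P ∈ conditioning set.
{P} contains no descendant of R and blocks every backdoor path.
No other singleton works — e.g. {L} leaves P1 open — so {P} is the unique smallest valid adjustment set.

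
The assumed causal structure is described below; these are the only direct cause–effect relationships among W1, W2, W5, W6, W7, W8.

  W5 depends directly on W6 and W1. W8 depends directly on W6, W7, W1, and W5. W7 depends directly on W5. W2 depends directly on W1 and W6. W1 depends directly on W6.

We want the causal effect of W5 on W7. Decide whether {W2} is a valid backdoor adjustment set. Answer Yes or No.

Backdoor paths from W5 to W7 (paths whose first edge points into W5):
  P1: W5 <- W6 -> W1 -> W8 <- W7
  P2: W5 <- W6 -> W2 <- W1 -> W8 <- W7
  P3: W5 <- W6 -> W8 <- W7
  P4: W5 <- W1 <- W6 -> W8 <- W7
  P5: W5 <- W1 -> W2 <- W6 -> W8 <- W7
  P6: W5 <- W1 -> W8 <- W7
Condition 1 (no descendant of W5 in the set): holds — descendants of W5 are {W7, W8}; none are in {W2}.
Condition 2 (every backdoor path blocked by {W2}):
  P1: blocked at collider W8 (neither it nor any descendant is in the conditioning set).
  P2: blocked at collider W8 (neither it nor any descendant is in the conditioning set).
  P3: blocked at collider W8 (neither it nor any descendant is in the conditioning set).
  P4: blocked at collider W8 (neither it nor any descendant is in the conditioning set).
  P5: blocked at collider W8 (neither it nor any descendant is in the conditioning set).
  P6: blocked at collider W8 (neither it nor any descendant is in the conditioning set).
{W2} satisfies the backdoor criterion.

Yes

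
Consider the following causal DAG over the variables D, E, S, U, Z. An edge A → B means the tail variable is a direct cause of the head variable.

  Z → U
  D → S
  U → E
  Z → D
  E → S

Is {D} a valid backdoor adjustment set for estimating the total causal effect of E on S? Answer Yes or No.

Yes

Backdoor paths from E to S (paths whose first edge points into E):
  P1: E <- U <- Z -> D -> S
Condition 1 (no descendant of E in the set): holds — descendants of E are {S}; none are in {D}.
Condition 2 (every backdoor path blocked by {D}):
  P1: blocked at chain node D ∈ conditioning set.
{D} satisfies the backdoor criterion.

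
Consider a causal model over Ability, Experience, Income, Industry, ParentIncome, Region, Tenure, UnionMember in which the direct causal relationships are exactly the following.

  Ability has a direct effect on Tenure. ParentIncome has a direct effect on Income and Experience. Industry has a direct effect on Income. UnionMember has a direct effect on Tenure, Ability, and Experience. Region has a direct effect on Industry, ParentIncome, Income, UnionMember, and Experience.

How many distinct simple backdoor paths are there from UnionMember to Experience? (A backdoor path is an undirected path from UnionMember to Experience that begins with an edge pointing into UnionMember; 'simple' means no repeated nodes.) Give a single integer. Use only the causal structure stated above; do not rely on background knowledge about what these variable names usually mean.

A backdoor path from UnionMember to Experience is any simple undirected path whose first edge points into UnionMember (i.e. leaves UnionMember via a parent).
Parents of UnionMember: {Region}.
Enumerating:
  P1: UnionMember <- Region -> ParentIncome -> Experience
  P2: UnionMember <- Region -> Industry -> Income <- ParentIncome -> Experience
  P3: UnionMember <- Region -> Experience
  P4: UnionMember <- Region -> Income <- ParentIncome -> Experience
That exhausts the simple backdoor paths. Count: 4.

4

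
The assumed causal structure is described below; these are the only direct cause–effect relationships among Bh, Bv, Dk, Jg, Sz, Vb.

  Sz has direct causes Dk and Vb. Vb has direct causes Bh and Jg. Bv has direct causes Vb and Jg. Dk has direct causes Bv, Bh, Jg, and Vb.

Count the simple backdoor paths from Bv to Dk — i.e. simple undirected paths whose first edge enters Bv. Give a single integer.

8

A backdoor path from Bv to Dk is any simple undirected path whose first edge points into Bv (i.e. leaves Bv via a parent).
Parents of Bv: {Jg, Vb}.
Enumerating:
  P1: Bv <- Jg -> Vb <- Bh -> Dk
  P2: Bv <- Jg -> Vb -> Dk
  P3: Bv <- Jg -> Vb -> Sz <- Dk
  P4: Bv <- Jg -> Dk
  P5: Bv <- Vb <- Jg -> Dk
  P6: Bv <- Vb <- Bh -> Dk
  P7: Bv <- Vb -> Dk
  P8: Bv <- Vb -> Sz <- Dk
That exhausts the simple backdoor paths. Count: 8.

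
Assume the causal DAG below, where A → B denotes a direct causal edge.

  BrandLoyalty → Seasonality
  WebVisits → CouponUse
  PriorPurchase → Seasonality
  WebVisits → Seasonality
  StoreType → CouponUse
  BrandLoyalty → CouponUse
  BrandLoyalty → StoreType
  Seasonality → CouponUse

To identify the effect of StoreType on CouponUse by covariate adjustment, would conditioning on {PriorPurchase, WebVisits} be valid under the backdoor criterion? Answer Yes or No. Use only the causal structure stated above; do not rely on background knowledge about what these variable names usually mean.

Backdoor paths from StoreType to CouponUse (paths whose first edge points into StoreType):
  P1: StoreType <- BrandLoyalty -> Seasonality <- WebVisits -> CouponUse
  P2: StoreType <- BrandLoyalty -> Seasonality -> CouponUse
  P3: StoreType <- BrandLoyalty -> CouponUse
Condition 1 (no descendant of StoreType in the set): holds — descendants of StoreType are {CouponUse}; none are in {PriorPurchase, WebVisits}.
Condition 2 (every backdoor path blocked by {PriorPurchase, WebVisits}):
  P1: blocked at collider Seasonality (neither it nor any descendant is in the conditioning set).
  P2: open — no interior node is in the conditioning set.
  P3: open — no interior node is in the conditioning set.
{PriorPurchase, WebVisits} does not satisfy the backdoor criterion.

No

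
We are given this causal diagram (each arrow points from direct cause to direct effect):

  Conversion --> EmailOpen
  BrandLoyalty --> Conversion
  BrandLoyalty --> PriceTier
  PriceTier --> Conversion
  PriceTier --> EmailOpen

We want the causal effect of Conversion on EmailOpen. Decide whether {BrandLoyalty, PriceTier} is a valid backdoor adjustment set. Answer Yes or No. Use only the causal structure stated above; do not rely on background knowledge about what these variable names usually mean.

Yes

Backdoor paths from Conversion to EmailOpen (paths whose first edge points into Conversion):
  P1: Conversion <- BrandLoyalty -> PriceTier -> EmailOpen
  P2: Conversion <- PriceTier -> EmailOpen
Condition 1 (no descendant of Conversion in the set): holds — descendants of Conversion are {EmailOpen}; none are in {BrandLoyalty, PriceTier}.
Condition 2 (every backdoor path blocked by {BrandLoyalty, PriceTier}):
  P1: blocked at fork node BrandLoyalty ∈ conditioning set.
  P2: blocked at fork node PriceTier ∈ conditioning set.
{BrandLoyalty, PriceTier} satisfies the backdoor criterion.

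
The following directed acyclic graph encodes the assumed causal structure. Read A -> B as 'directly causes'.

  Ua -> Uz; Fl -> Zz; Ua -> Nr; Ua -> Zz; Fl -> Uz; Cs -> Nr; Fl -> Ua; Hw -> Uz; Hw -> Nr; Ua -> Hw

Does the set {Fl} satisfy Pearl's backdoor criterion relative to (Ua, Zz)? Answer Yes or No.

Backdoor paths from Ua to Zz (paths whose first edge points into Ua):
  P1: Ua <- Fl -> Zz
Condition 1 (no descendant of Ua in the set): holds — descendants of Ua are {Hw, Nr, Uz, Zz}; none are in {Fl}.
Condition 2 (every backdoor path blocked by {Fl}):
  P1: blocked at fork node Fl ∈ conditioning set.
{Fl} satisfies the backdoor criterion.

Yes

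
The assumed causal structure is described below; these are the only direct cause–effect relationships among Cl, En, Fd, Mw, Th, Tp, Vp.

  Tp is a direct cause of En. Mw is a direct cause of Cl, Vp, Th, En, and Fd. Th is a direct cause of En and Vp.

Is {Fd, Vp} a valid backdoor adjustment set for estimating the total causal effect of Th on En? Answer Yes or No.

Backdoor paths from Th to En (paths whose first edge points into Th):
  P1: Th <- Mw -> En
Condition 1 (no descendant of Th in the set): FAILS — Vp is a descendant of Th.
Condition 2 (every backdoor path blocked by {Fd, Vp}):
  P1: open — no interior node is in the conditioning set.
{Fd, Vp} does not satisfy the backdoor criterion.

No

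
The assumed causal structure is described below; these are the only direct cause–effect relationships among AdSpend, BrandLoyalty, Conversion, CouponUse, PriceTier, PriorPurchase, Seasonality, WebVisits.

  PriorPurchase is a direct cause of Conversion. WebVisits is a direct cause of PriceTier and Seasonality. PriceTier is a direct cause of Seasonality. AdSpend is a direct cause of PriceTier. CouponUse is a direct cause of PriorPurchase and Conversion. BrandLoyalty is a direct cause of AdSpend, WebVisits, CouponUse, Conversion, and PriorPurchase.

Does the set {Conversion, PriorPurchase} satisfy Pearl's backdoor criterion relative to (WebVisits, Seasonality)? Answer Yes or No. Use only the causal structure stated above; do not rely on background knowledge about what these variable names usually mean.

No

Backdoor paths from WebVisits to Seasonality (paths whose first edge points into WebVisits):
  P1: WebVisits <- BrandLoyalty -> AdSpend -> PriceTier -> Seasonality
Condition 1 (no descendant of WebVisits in the set): holds — descendants of WebVisits are {PriceTier, Seasonality}; none are in {Conversion, PriorPurchase}.
Condition 2 (every backdoor path blocked by {Conversion, PriorPurchase}):
  P1: open — no interior node is in the conditioning set.
{Conversion, PriorPurchase} does not satisfy the backdoor criterion.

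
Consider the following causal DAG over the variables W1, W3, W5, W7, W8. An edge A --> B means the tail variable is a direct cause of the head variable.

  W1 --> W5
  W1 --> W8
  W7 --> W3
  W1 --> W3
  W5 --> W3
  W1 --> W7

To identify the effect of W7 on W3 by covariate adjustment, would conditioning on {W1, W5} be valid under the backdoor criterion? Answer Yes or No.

Backdoor paths from W7 to W3 (paths whose first edge points into W7):
  P1: W7 <- W1 -> W5 -> W3
  P2: W7 <- W1 -> W3
Condition 1 (no descendant of W7 in the set): holds — descendants of W7 are {W3}; none are in {W1, W5}.
Condition 2 (every backdoor path blocked by {W1, W5}):
  P1: blocked at fork node W1 ∈ conditioning set.
  P2: blocked at fork node W1 ∈ conditioning set.
{W1, W5} satisfies the backdoor criterion.

Yes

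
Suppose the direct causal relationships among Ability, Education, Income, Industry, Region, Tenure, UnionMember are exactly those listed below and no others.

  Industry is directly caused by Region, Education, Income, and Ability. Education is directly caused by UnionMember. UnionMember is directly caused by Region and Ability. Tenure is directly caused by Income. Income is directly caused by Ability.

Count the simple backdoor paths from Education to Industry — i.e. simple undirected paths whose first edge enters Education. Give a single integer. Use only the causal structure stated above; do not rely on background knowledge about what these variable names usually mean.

3

A backdoor path from Education to Industry is any simple undirected path whose first edge points into Education (i.e. leaves Education via a parent).
Parents of Education: {UnionMember}.
Enumerating:
  P1: Education <- UnionMember <- Ability -> Income -> Industry
  P2: Education <- UnionMember <- Ability -> Industry
  P3: Education <- UnionMember <- Region -> Industry
That exhausts the simple backdoor paths. Count: 3.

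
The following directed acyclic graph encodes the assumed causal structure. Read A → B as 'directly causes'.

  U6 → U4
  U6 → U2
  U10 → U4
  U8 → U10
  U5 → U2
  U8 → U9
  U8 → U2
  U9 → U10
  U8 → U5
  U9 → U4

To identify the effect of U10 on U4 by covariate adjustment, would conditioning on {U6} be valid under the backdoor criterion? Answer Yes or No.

Backdoor paths from U10 to U4 (paths whose first edge points into U10):
  P1: U10 <- U8 -> U9 -> U4
  P2: U10 <- U8 -> U5 -> U2 <- U6 -> U4
  P3: U10 <- U8 -> U2 <- U6 -> U4
  P4: U10 <- U9 <- U8 -> U5 -> U2 <- U6 -> U4
  P5: U10 <- U9 <- U8 -> U2 <- U6 -> U4
  P6: U10 <- U9 -> U4
Condition 1 (no descendant of U10 in the set): holds — descendants of U10 are {U4}; none are in {U6}.
Condition 2 (every backdoor path blocked by {U6}):
  P1: open — no interior node is in the conditioning set.
  P2: blocked at collider U2 (neither it nor any descendant is in the conditioning set).
  P3: blocked at collider U2 (neither it nor any descendant is in the conditioning set).
  P4: blocked at collider U2 (neither it nor any descendant is in the conditioning set).
  P5: blocked at collider U2 (neither it nor any descendant is in the conditioning set).
  P6: open — no interior node is in the conditioning set.
{U6} does not satisfy the backdoor criterion.

No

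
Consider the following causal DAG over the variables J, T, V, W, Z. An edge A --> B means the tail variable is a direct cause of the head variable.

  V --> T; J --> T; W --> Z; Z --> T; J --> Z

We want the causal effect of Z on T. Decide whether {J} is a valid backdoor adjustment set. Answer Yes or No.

Backdoor paths from Z to T (paths whose first edge points into Z):
  P1: Z <- J -> T
Condition 1 (no descendant of Z in the set): holds — descendants of Z are {T}; none are in {J}.
Condition 2 (every backdoor path blocked by {J}):
  P1: blocked at fork node J ∈ conditioning set.
{J} satisfies the backdoor criterion.

Yes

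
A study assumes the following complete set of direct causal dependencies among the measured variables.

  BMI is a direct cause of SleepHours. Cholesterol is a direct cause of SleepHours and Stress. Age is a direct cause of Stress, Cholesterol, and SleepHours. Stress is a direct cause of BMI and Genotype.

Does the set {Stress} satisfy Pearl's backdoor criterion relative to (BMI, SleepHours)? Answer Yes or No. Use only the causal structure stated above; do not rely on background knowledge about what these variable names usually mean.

Backdoor paths from BMI to SleepHours (paths whose first edge points into BMI):
  P1: BMI <- Stress <- Age -> Cholesterol -> SleepHours
  P2: BMI <- Stress <- Age -> SleepHours
  P3: BMI <- Stress <- Cholesterol <- Age -> SleepHours
  P4: BMI <- Stress <- Cholesterol -> SleepHours
Condition 1 (no descendant of BMI in the set): holds — descendants of BMI are {SleepHours}; none are in {Stress}.
Condition 2 (every backdoor path blocked by {Stress}):
  P1: blocked at chain node Stress ∈ conditioning set.
  P2: blocked at chain node Stress ∈ conditioning set.
  P3: blocked at chain node Stress ∈ conditioning set.
  P4: blocked at chain node Stress ∈ conditioning set.
{Stress} satisfies the backdoor criterion.

Yes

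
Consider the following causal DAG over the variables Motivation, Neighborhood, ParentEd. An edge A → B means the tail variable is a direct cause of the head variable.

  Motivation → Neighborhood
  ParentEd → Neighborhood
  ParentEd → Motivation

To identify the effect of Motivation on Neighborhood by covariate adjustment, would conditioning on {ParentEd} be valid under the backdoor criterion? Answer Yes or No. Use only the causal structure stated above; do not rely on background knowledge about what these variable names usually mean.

Yes

Backdoor paths from Motivation to Neighborhood (paths whose first edge points into Motivation):
  P1: Motivation <- ParentEd -> Neighborhood
Condition 1 (no descendant of Motivation in the set): holds — descendants of Motivation are {Neighborhood}; none are in {ParentEd}.
Condition 2 (every backdoor path blocked by {ParentEd}):
  P1: blocked at fork node ParentEd ∈ conditioning set.
{ParentEd} satisfies the backdoor criterion.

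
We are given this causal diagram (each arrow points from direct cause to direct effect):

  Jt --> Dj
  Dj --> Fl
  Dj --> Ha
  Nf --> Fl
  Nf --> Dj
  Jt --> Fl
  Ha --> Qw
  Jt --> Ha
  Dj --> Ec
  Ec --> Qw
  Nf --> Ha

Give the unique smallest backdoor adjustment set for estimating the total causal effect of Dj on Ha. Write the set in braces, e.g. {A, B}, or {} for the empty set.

Variables eligible for adjustment (non-descendants of Dj, excluding Dj and Ha): {Jt, Nf}.
Backdoor paths from Dj to Ha:
  P1: Dj <- Nf -> Fl <- Jt -> Ha
  P2: Dj <- Nf -> Ha
  P3: Dj <- Jt -> Fl <- Nf -> Ha
  P4: Dj <- Jt -> Ha
The empty set is not sufficient: P2 (Dj <- Nf -> Ha) has no collider blocking it and no conditioned non-collider, so it is open.
Try {Jt, Nf}:
  P1: blocked at fork node Nf ∈ conditioning set.
  P2: blocked at fork node Nf ∈ conditioning set.
  P3: blocked at fork node Jt ∈ conditioning set.
  P4: blocked at fork node Jt ∈ conditioning set.
{Jt, Nf} contains no descendant of Dj and blocks every backdoor path.
Every element of {Jt, Nf} is needed (dropping Jt leaves P4 open; dropping Nf leaves P2 open), so no proper subset is valid.
Among all size-2 subsets of the eligible variables, only {Jt, Nf} blocks every backdoor path, so it is the unique smallest valid adjustment set.

{Jt, Nf}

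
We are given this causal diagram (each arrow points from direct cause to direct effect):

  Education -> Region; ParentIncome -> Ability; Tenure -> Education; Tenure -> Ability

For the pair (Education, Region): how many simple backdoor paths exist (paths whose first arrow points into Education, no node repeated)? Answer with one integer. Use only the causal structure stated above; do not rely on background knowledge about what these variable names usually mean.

A backdoor path from Education to Region is any simple undirected path whose first edge points into Education (i.e. leaves Education via a parent).
Parents of Education: {Tenure}.
No simple path from any parent of Education reaches Region without revisiting Education, so there are no backdoor paths.

0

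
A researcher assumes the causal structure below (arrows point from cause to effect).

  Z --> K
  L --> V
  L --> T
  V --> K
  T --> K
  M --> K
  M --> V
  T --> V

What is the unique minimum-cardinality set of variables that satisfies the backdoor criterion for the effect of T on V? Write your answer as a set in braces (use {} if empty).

{L}

Variables eligible for adjustment (non-descendants of T, excluding T and V): {L, M, Z}.
Backdoor paths from T to V:
  P1: T <- L -> V
The empty set is not sufficient: P1 (T <- L -> V) has no collider blocking it and no conditioned non-collider, so it is open.
Try {L}:
  P1: blocked at fork node L ∈ conditioning set.
{L} contains no descendant of T and blocks every backdoor path.
No other singleton works — e.g. {M} leaves P1 open — so {L} is the unique smallest valid adjustment set.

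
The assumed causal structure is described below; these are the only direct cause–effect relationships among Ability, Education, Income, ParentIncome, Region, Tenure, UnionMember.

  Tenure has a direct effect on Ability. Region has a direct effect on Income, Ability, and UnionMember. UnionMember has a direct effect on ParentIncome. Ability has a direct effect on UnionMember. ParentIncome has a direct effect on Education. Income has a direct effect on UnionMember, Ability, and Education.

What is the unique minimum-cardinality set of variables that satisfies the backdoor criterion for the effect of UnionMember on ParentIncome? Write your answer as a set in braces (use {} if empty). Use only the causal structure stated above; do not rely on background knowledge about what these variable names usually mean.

Variables eligible for adjustment (non-descendants of UnionMember, excluding UnionMember and ParentIncome): {Ability, Income, Region, Tenure}.
Backdoor paths from UnionMember to ParentIncome:
  P1: UnionMember <- Region -> Income -> Education <- ParentIncome
  P2: UnionMember <- Region -> Ability <- Income -> Education <- ParentIncome
  P3: UnionMember <- Income -> Education <- ParentIncome
  P4: UnionMember <- Ability <- Region -> Income -> Education <- ParentIncome
  P5: UnionMember <- Ability <- Income -> Education <- ParentIncome
Each backdoor path contains an unconditioned collider, so every path is already blocked with the empty conditioning set:
  P1: blocked at collider Education (neither it nor any descendant is in the conditioning set).
  P2: blocked at collider Ability (neither it nor any descendant is in the conditioning set).
  P3: blocked at collider Education (neither it nor any descendant is in the conditioning set).
  P4: blocked at collider Education (neither it nor any descendant is in the conditioning set).
  P5: blocked at collider Education (neither it nor any descendant is in the conditioning set).
The empty set is therefore the unique smallest valid set.

{}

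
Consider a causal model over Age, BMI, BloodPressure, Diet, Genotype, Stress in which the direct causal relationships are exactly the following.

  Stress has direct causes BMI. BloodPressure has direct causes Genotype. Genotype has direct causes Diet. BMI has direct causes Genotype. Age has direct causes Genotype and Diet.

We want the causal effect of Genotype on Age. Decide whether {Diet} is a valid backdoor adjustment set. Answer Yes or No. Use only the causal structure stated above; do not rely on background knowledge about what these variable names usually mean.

Backdoor paths from Genotype to Age (paths whose first edge points into Genotype):
  P1: Genotype <- Diet -> Age
Condition 1 (no descendant of Genotype in the set): holds — descendants of Genotype are {Age, BMI, BloodPressure, Stress}; none are in {Diet}.
Condition 2 (every backdoor path blocked by {Diet}):
  P1: blocked at fork node Diet ∈ conditioning set.
{Diet} satisfies the backdoor criterion.

Yes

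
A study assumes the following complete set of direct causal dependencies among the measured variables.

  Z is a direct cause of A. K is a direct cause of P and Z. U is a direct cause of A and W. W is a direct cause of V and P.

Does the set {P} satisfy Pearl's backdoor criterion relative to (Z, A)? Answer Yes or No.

Backdoor paths from Z to A (paths whose first edge points into Z):
  P1: Z <- K -> P <- W <- U -> A
Condition 1 (no descendant of Z in the set): holds — descendants of Z are {A}; none are in {P}.
Condition 2 (every backdoor path blocked by {P}):
  P1: open — collider(s) P are conditioned on (or have a conditioned descendant) and no non-collider on the path is in the set.
{P} does not satisfy the backdoor criterion.

No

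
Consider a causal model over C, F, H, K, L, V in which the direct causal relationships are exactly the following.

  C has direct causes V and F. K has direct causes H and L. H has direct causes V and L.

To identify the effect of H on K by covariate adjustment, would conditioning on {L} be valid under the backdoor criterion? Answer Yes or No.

Backdoor paths from H to K (paths whose first edge points into H):
  P1: H <- L -> K
Condition 1 (no descendant of H in the set): holds — descendants of H are {K}; none are in {L}.
Condition 2 (every backdoor path blocked by {L}):
  P1: blocked at fork node L ∈ conditioning set.
{L} satisfies the backdoor criterion.

Yes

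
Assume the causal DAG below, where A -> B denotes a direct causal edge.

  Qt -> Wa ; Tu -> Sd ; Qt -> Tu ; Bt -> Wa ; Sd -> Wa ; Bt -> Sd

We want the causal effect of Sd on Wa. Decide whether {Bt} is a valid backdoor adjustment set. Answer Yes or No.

No

Backdoor paths from Sd to Wa (paths whose first edge points into Sd):
  P1: Sd <- Bt -> Wa
  P2: Sd <- Tu <- Qt -> Wa
Condition 1 (no descendant of Sd in the set): holds — descendants of Sd are {Wa}; none are in {Bt}.
Condition 2 (every backdoor path blocked by {Bt}):
  P1: blocked at fork node Bt ∈ conditioning set.
  P2: open — no interior node is in the conditioning set.
{Bt} does not satisfy the backdoor criterion.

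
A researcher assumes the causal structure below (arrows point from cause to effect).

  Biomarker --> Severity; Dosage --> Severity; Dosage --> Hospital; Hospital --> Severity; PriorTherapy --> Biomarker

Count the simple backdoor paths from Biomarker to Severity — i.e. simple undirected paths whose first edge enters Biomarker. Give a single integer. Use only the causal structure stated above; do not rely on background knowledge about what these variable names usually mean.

0

A backdoor path from Biomarker to Severity is any simple undirected path whose first edge points into Biomarker (i.e. leaves Biomarker via a parent).
Parents of Biomarker: {PriorTherapy}.
No simple path from any parent of Biomarker reaches Severity without revisiting Biomarker, so there are no backdoor paths.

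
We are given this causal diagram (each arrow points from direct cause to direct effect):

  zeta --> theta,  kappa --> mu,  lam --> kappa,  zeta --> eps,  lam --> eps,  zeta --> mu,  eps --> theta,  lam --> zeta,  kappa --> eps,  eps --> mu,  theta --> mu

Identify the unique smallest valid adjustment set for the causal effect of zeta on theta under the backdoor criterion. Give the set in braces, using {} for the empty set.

{lam}

Variables eligible for adjustment (non-descendants of zeta, excluding zeta and theta): {kappa, lam}.
Backdoor paths from zeta to theta:
  P1: zeta <- lam -> kappa -> eps -> theta
  P2: zeta <- lam -> kappa -> eps -> mu <- theta
  P3: zeta <- lam -> kappa -> mu <- eps -> theta
  P4: zeta <- lam -> kappa -> mu <- theta
  P5: zeta <- lam -> eps <- kappa -> mu <- theta
  P6: zeta <- lam -> eps -> theta
  P7: zeta <- lam -> eps -> mu <- theta
The empty set is not sufficient: P1 (zeta <- lam -> kappa -> eps -> theta) has no collider blocking it and no conditioned non-collider, so it is open.
Try {lam}:
  P1: blocked at fork node lam ∈ conditioning set.
  P2: blocked at fork node lam ∈ conditioning set.
  P3: blocked at fork node lam ∈ conditioning set.
  P4: blocked at fork node lam ∈ conditioning set.
  P5: blocked at fork node lam ∈ conditioning set.
  P6: blocked at fork node lam ∈ conditioning set.
  P7: blocked at fork node lam ∈ conditioning set.
{lam} contains no descendant of zeta and blocks every backdoor path.
No other singleton works — e.g. {kappa} leaves P6 open — so {lam} is the unique smallest valid adjustment set.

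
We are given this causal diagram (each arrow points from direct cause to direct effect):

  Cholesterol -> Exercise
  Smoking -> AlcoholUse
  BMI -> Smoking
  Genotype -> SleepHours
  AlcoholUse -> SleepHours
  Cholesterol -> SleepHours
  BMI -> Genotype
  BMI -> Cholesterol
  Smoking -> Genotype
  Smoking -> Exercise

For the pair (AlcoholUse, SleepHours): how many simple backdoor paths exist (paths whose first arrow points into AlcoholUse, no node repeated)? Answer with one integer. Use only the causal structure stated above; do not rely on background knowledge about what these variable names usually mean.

6

A backdoor path from AlcoholUse to SleepHours is any simple undirected path whose first edge points into AlcoholUse (i.e. leaves AlcoholUse via a parent).
Parents of AlcoholUse: {Smoking}.
Enumerating:
  P1: AlcoholUse <- Smoking <- BMI -> Cholesterol -> SleepHours
  P2: AlcoholUse <- Smoking <- BMI -> Genotype -> SleepHours
  P3: AlcoholUse <- Smoking -> Genotype <- BMI -> Cholesterol -> SleepHours
  P4: AlcoholUse <- Smoking -> Genotype -> SleepHours
  P5: AlcoholUse <- Smoking -> Exercise <- Cholesterol <- BMI -> Genotype -> SleepHours
  P6: AlcoholUse <- Smoking -> Exercise <- Cholesterol -> SleepHours
That exhausts the simple backdoor paths. Count: 6.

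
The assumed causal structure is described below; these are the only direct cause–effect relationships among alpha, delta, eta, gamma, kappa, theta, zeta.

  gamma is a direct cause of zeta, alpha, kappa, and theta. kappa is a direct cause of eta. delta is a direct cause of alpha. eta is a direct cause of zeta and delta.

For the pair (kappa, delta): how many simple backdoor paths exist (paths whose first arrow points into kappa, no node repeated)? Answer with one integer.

2

A backdoor path from kappa to delta is any simple undirected path whose first edge points into kappa (i.e. leaves kappa via a parent).
Parents of kappa: {gamma}.
Enumerating:
  P1: kappa <- gamma -> alpha <- delta
  P2: kappa <- gamma -> zeta <- eta -> delta
That exhausts the simple backdoor paths. Count: 2.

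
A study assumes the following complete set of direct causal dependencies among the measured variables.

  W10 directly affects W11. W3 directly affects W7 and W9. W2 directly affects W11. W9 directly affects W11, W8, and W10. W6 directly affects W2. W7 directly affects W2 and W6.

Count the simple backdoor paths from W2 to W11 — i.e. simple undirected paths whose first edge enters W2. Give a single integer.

4

A backdoor path from W2 to W11 is any simple undirected path whose first edge points into W2 (i.e. leaves W2 via a parent).
Parents of W2: {W6, W7}.
Enumerating:
  P1: W2 <- W7 <- W3 -> W9 -> W10 -> W11
  P2: W2 <- W7 <- W3 -> W9 -> W11
  P3: W2 <- W6 <- W7 <- W3 -> W9 -> W10 -> W11
  P4: W2 <- W6 <- W7 <- W3 -> W9 -> W11
That exhausts the simple backdoor paths. Count: 4.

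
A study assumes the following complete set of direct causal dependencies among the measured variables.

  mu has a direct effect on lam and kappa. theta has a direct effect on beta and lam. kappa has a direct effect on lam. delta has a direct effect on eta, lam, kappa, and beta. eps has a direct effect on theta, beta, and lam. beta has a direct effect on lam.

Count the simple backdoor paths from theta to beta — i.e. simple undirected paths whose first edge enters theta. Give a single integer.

5

A backdoor path from theta to beta is any simple undirected path whose first edge points into theta (i.e. leaves theta via a parent).
Parents of theta: {eps}.
Enumerating:
  P1: theta <- eps -> beta
  P2: theta <- eps -> lam <- delta -> beta
  P3: theta <- eps -> lam <- mu -> kappa <- delta -> beta
  P4: theta <- eps -> lam <- kappa <- delta -> beta
  P5: theta <- eps -> lam <- beta
That exhausts the simple backdoor paths. Count: 5.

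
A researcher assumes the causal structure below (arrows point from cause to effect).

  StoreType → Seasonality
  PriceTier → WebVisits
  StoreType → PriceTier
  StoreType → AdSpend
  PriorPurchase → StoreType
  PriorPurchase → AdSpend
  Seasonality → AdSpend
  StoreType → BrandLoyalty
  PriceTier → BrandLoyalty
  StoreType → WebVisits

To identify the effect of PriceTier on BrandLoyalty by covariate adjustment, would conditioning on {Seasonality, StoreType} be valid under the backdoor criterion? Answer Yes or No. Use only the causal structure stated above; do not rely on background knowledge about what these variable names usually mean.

Backdoor paths from PriceTier to BrandLoyalty (paths whose first edge points into PriceTier):
  P1: PriceTier <- StoreType -> BrandLoyalty
Condition 1 (no descendant of PriceTier in the set): holds — descendants of PriceTier are {BrandLoyalty, WebVisits}; none are in {Seasonality, StoreType}.
Condition 2 (every backdoor path blocked by {Seasonality, StoreType}):
  P1: blocked at fork node StoreType ∈ conditioning set.
{Seasonality, StoreType} satisfies the backdoor criterion.

Yes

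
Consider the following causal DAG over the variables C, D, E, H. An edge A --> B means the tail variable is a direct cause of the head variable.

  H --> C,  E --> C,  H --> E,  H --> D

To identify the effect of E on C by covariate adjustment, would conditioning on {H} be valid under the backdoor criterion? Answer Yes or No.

Yes

Backdoor paths from E to C (paths whose first edge points into E):
  P1: E <- H -> C
Condition 1 (no descendant of E in the set): holds — descendants of E are {C}; none are in {H}.
Condition 2 (every backdoor path blocked by {H}):
  P1: blocked at fork node H ∈ conditioning set.
{H} satisfies the backdoor criterion.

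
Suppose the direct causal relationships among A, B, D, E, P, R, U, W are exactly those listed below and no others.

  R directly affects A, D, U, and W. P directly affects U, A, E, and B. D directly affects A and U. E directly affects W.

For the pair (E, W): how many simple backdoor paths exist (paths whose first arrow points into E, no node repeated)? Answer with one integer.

A backdoor path from E to W is any simple undirected path whose first edge points into E (i.e. leaves E via a parent).
Parents of E: {P}.
Enumerating:
  P1: E <- P -> A <- R -> W
  P2: E <- P -> A <- D <- R -> W
  P3: E <- P -> A <- D -> U <- R -> W
  P4: E <- P -> U <- R -> W
  P5: E <- P -> U <- D <- R -> W
  P6: E <- P -> U <- D -> A <- R -> W
That exhausts the simple backdoor paths. Count: 6.

6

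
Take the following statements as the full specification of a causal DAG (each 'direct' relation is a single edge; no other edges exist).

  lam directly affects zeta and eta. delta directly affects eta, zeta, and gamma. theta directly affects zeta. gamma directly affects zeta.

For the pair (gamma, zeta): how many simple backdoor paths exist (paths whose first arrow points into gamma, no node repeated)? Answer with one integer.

2

A backdoor path from gamma to zeta is any simple undirected path whose first edge points into gamma (i.e. leaves gamma via a parent).
Parents of gamma: {delta}.
Enumerating:
  P1: gamma <- delta -> eta <- lam -> zeta
  P2: gamma <- delta -> zeta
That exhausts the simple backdoor paths. Count: 2.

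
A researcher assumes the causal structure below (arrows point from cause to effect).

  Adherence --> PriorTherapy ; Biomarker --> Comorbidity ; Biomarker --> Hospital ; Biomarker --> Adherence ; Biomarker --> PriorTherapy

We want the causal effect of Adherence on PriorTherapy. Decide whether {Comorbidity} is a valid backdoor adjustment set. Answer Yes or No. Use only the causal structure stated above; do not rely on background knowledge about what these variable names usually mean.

No

Backdoor paths from Adherence to PriorTherapy (paths whose first edge points into Adherence):
  P1: Adherence <- Biomarker -> PriorTherapy
Condition 1 (no descendant of Adherence in the set): holds — descendants of Adherence are {PriorTherapy}; none are in {Comorbidity}.
Condition 2 (every backdoor path blocked by {Comorbidity}):
  P1: open — no interior node is in the conditioning set.
{Comorbidity} does not satisfy the backdoor criterion.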